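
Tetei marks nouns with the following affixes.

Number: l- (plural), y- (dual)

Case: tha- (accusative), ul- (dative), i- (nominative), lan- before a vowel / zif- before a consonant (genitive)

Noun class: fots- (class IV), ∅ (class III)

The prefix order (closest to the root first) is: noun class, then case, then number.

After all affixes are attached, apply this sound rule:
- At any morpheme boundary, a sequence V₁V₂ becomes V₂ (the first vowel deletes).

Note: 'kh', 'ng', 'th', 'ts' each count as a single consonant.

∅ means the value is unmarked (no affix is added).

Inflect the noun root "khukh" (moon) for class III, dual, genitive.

yzifkhukh

noun class = class III: zero marking, form stays khukh.
Attach case genitive zif- (before consonant 'kh') → zifkhukh.
Attach number dual y- → yzifkhukh.
Vowel deletion: no change.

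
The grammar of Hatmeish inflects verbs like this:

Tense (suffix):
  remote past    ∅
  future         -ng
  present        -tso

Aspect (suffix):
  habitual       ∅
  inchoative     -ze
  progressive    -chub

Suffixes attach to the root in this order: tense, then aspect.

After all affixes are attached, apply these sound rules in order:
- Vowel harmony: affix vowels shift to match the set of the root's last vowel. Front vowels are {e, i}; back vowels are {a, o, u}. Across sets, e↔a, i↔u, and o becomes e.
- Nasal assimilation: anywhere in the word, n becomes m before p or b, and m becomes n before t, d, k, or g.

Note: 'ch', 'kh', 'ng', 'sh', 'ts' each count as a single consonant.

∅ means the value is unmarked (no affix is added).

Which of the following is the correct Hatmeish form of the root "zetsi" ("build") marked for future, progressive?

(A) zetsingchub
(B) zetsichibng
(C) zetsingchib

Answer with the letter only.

C

Attach tense future -ng → zetsing.
Attach aspect progressive -chub → zetsingchub.
Apply vowel harmony: zetsingchub → zetsingchib.
Nasal assimilation: no change.
So the correct form is zetsingchib, option (C).
(A) zetsingchub is wrong: it fails to apply the sound rule(s).
(B) zetsichibng is wrong: it has the affixes in the wrong order.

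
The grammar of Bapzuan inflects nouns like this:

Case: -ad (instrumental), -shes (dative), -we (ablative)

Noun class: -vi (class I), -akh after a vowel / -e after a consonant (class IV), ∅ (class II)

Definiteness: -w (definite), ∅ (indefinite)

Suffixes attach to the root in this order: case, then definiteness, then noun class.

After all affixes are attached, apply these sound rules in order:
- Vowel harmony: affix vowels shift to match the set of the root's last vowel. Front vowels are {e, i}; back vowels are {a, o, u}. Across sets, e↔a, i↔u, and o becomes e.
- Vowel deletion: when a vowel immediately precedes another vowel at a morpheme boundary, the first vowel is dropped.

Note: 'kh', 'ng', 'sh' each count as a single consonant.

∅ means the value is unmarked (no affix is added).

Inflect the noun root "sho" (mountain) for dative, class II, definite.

shoshasw

Attach case dative -shes → shoshes.
Attach definiteness definite -w → shoshesw.
noun class = class II: zero marking, form stays shoshesw.
Apply vowel harmony: shoshesw → shoshasw.
Vowel deletion: no change.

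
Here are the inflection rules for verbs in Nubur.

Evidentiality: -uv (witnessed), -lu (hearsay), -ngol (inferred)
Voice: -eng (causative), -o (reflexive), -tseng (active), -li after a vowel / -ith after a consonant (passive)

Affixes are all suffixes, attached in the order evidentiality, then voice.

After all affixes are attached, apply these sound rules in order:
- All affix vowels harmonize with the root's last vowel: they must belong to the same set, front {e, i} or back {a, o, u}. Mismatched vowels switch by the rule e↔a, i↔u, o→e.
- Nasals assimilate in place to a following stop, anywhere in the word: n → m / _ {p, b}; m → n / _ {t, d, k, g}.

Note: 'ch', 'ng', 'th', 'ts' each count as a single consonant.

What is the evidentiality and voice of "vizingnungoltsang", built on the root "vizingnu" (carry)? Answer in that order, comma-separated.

Segment: vizingnu-ngol-tseng.
evidentiality: -ngol → inferred.
voice: -tseng → active.

inferred, active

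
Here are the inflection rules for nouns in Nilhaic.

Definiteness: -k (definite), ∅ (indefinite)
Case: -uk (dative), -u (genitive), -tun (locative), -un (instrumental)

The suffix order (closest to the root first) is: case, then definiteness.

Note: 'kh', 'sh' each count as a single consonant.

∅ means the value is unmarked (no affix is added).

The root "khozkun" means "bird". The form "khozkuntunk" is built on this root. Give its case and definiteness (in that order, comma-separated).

locative, definite

Segment: khozkun-tun-k.
case: -tun → locative.
definiteness: -k → definite.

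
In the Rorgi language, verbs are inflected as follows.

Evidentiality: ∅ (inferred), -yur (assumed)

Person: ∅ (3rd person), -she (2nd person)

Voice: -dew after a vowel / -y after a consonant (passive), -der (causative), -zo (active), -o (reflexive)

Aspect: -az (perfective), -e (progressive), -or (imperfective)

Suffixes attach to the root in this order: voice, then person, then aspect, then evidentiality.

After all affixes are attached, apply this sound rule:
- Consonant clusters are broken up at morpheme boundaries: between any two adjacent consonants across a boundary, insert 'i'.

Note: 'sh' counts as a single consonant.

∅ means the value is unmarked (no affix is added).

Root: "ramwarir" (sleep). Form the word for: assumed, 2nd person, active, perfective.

Attach voice active -zo → ramwarirzo.
Attach person 2nd person -she → ramwarirzoshe.
Attach aspect perfective -az → ramwarirzosheaz.
Attach evidentiality assumed -yur → ramwarirzosheazyur.
Apply epenthesis: ramwarirzosheazyur → ramwaririzosheaziyur.

ramwaririzosheaziyur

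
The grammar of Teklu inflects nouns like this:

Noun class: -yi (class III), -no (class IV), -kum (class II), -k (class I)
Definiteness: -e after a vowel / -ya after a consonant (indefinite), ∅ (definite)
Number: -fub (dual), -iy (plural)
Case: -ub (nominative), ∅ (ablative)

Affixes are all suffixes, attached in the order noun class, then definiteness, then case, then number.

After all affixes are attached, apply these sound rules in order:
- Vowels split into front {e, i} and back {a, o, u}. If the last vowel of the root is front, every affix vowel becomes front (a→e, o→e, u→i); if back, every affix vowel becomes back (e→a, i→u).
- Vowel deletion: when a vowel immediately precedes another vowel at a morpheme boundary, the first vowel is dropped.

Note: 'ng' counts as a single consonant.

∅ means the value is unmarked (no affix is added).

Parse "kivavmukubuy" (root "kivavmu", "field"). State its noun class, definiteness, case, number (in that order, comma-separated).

class I, definite, nominative, plural

Segment: kivavmu-k-ub-iy.
noun class: -k → class I.
definiteness: ∅ → definite.
case: -ub → nominative.
number: -iy → plural.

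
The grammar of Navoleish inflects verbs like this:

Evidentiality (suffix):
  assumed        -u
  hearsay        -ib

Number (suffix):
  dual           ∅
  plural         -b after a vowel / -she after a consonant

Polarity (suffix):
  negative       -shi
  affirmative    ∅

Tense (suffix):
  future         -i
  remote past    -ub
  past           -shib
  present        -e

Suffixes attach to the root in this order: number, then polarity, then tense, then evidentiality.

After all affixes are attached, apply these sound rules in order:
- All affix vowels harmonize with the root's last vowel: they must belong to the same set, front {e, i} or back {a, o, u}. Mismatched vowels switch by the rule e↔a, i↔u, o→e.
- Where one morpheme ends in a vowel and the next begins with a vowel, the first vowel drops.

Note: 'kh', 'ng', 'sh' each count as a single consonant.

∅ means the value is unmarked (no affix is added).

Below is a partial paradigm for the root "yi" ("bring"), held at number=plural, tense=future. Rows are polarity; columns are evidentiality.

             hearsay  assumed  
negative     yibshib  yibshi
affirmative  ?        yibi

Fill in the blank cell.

yibib

Attach number plural -b (after vowel 'i') → yib.
polarity = affirmative: zero marking, form stays yib.
Attach tense future -i → yibi.
Attach evidentiality hearsay -ib → yibiib.
Vowel harmony: no change.
Apply vowel deletion: yibiib → yibib.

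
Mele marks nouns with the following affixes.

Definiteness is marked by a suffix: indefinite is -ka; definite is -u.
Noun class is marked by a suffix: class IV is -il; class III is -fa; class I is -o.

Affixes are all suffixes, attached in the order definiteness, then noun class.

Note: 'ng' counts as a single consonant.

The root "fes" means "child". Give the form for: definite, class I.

Attach definiteness definite -u → fesu.
Attach noun class class I -o → fesuo.

fesuo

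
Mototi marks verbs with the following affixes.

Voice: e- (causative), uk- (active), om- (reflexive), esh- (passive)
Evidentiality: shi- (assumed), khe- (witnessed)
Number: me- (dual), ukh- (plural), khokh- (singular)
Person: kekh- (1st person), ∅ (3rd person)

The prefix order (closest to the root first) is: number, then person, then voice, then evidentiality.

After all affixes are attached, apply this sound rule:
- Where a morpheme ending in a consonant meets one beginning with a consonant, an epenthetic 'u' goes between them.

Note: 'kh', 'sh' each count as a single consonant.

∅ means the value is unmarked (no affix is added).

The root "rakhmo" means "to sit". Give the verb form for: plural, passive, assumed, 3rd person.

shieshukhurakhmo

Attach number plural ukh- → ukhrakhmo.
person = 3rd person: zero marking, form stays ukhrakhmo.
Attach voice passive esh- → eshukhrakhmo.
Attach evidentiality assumed shi- → shieshukhrakhmo.
Apply epenthesis: shieshukhrakhmo → shieshukhurakhmo.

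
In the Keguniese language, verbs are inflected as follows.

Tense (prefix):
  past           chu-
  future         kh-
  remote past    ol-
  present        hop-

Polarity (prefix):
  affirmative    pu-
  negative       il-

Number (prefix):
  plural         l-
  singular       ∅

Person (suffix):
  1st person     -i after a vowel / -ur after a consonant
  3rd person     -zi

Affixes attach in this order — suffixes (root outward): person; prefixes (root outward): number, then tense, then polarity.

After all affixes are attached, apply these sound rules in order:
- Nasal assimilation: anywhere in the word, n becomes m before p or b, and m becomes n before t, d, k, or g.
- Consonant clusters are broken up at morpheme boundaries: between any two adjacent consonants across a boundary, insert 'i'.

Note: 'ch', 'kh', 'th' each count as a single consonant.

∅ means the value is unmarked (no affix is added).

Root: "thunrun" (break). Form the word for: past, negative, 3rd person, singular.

ilichuthunrunizi

number = singular: zero marking, form stays thunrun.
Attach tense past chu- → chuthunrun.
Attach person 3rd person -zi → chuthunrunzi.
Attach polarity negative il- → ilchuthunrunzi.
Nasal assimilation: no change.
Apply epenthesis: ilchuthunrunzi → ilichuthunrunizi.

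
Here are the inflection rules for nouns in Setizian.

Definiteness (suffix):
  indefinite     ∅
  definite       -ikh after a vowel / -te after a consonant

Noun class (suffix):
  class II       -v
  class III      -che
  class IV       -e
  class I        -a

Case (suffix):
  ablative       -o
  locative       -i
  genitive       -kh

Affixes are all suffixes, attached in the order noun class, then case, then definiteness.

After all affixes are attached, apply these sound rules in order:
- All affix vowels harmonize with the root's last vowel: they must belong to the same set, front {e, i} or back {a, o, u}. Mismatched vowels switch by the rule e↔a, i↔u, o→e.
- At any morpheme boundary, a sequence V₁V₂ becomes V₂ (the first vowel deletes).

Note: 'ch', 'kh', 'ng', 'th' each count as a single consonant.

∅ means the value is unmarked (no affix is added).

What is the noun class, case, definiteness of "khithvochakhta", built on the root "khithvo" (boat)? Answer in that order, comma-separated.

class III, genitive, definite

Segment: khithvo-che-kh-te.
noun class: -che → class III.
case: -kh → genitive.
definiteness: -ikh/te → definite.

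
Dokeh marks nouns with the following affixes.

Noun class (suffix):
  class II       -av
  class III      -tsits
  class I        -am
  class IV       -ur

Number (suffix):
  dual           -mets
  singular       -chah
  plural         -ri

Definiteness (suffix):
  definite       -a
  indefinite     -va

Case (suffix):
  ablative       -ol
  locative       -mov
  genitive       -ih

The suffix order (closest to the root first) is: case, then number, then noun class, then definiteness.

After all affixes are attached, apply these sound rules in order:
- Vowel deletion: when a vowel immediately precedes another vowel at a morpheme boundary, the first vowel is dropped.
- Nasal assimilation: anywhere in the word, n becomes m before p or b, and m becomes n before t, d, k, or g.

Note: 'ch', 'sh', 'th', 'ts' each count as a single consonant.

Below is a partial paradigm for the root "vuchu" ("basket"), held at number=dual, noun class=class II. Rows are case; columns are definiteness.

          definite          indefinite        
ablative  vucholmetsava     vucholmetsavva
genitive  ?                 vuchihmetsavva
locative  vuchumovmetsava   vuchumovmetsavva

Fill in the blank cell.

vuchihmetsava

Attach case genitive -ih → vuchuih.
Attach number dual -mets → vuchuihmets.
Attach noun class class II -av → vuchuihmetsav.
Attach definiteness definite -a → vuchuihmetsava.
Apply vowel deletion: vuchuihmetsava → vuchihmetsava.
Nasal assimilation: no change.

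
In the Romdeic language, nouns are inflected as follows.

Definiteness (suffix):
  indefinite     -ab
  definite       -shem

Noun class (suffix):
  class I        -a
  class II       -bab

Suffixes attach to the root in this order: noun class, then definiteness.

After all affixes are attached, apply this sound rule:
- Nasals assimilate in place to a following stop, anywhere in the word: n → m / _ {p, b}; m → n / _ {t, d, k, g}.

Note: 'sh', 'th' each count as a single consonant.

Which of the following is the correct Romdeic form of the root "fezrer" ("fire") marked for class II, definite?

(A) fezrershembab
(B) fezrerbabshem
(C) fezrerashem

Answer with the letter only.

B

Attach noun class class II -bab → fezrerbab.
Attach definiteness definite -shem → fezrerbabshem.
Nasal assimilation: no change.
So the correct form is fezrerbabshem, option (B).
(C) fezrerashem is wrong: it uses class I instead of class II for noun class.
(A) fezrershembab is wrong: it has the affixes in the wrong order.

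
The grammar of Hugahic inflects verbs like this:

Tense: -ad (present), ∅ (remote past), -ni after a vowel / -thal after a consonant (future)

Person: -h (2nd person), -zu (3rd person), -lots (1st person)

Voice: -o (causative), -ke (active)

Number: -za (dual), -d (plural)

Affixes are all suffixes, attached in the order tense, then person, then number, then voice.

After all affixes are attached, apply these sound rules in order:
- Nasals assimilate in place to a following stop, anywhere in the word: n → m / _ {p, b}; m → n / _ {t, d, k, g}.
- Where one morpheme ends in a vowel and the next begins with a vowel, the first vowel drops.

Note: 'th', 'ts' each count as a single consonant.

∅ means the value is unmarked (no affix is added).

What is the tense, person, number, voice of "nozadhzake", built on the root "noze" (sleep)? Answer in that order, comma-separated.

Segment: noze-ad-h-za-ke.
tense: -ad → present.
person: -h → 2nd person.
number: -za → dual.
voice: -ke → active.

present, 2nd person, dual, active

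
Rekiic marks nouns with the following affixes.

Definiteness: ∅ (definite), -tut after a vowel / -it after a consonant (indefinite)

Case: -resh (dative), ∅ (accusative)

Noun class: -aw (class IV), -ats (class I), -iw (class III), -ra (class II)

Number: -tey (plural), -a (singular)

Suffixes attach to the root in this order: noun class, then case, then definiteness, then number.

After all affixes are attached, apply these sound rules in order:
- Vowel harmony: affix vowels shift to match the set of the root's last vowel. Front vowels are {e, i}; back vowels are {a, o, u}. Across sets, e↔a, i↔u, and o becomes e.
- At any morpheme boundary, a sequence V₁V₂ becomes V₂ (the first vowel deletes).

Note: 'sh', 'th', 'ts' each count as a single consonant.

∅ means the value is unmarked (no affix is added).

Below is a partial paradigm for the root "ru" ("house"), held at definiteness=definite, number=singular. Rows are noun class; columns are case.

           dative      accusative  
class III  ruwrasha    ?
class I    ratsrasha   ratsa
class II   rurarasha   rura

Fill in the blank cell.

Attach noun class class III -iw → ruiw.
case = accusative: zero marking, form stays ruiw.
definiteness = definite: zero marking, form stays ruiw.
Attach number singular -a → ruiwa.
Apply vowel harmony: ruiwa → ruuwa.
Apply vowel deletion: ruuwa → ruwa.

ruwa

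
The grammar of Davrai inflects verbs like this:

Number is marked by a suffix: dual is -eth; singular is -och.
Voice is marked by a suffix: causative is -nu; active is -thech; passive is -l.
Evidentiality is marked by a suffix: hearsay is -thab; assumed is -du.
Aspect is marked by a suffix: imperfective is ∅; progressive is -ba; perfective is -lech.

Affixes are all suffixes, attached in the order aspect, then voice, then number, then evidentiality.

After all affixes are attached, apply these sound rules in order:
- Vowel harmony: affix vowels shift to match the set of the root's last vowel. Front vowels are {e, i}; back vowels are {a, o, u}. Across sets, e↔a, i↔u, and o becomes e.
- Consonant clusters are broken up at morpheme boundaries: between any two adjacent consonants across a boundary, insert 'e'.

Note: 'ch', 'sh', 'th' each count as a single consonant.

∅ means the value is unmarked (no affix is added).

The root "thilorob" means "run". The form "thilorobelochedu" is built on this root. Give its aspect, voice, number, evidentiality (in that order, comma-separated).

imperfective, passive, singular, assumed

Segment: thilorob-l-och-du.
aspect: ∅ → imperfective.
voice: -l → passive.
number: -och → singular.
evidentiality: -du → assumed.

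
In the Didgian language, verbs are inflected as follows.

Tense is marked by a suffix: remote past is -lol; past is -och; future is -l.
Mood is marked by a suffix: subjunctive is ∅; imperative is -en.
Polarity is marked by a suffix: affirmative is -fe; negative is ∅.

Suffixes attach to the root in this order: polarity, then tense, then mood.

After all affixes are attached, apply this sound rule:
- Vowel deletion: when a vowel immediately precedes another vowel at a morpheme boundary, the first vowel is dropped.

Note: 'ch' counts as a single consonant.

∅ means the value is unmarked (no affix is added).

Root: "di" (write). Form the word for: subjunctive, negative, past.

doch

polarity = negative: zero marking, form stays di.
Attach tense past -och → dioch.
mood = subjunctive: zero marking, form stays dioch.
Apply vowel deletion: dioch → doch.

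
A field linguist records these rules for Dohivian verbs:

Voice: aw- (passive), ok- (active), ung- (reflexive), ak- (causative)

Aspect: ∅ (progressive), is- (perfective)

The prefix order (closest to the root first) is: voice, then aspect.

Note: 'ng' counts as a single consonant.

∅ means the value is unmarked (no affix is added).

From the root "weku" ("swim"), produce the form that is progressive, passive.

awweku

Attach voice passive aw- → awweku.
aspect = progressive: zero marking, form stays awweku.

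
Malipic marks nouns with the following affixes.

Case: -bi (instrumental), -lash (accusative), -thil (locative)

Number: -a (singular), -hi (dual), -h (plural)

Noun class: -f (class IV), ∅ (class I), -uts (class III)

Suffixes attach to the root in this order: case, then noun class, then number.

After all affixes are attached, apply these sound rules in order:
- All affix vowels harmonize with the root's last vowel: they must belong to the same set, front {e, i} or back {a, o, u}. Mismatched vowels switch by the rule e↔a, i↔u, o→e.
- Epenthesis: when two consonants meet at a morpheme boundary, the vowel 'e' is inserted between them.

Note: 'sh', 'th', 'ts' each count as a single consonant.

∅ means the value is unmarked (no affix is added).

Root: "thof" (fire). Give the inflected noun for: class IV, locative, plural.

Attach case locative -thil → thofthil.
Attach noun class class IV -f → thofthilf.
Attach number plural -h → thofthilfh.
Apply vowel harmony: thofthilfh → thofthulfh.
Apply epenthesis: thofthulfh → thofethulefeh.

thofethulefeh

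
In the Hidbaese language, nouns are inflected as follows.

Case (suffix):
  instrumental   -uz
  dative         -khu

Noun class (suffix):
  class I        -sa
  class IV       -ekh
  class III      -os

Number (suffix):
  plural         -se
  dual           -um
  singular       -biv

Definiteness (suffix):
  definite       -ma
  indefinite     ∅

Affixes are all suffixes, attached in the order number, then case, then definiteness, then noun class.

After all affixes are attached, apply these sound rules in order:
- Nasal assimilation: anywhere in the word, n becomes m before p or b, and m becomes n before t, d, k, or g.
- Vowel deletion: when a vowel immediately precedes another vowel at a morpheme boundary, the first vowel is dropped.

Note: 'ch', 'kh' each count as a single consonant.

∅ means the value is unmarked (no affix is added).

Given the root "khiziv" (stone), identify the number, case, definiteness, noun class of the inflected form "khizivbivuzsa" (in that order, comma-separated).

Segment: khiziv-biv-uz-sa.
number: -biv → singular.
case: -uz → instrumental.
definiteness: ∅ → indefinite.
noun class: -sa → class I.

singular, instrumental, indefinite, class I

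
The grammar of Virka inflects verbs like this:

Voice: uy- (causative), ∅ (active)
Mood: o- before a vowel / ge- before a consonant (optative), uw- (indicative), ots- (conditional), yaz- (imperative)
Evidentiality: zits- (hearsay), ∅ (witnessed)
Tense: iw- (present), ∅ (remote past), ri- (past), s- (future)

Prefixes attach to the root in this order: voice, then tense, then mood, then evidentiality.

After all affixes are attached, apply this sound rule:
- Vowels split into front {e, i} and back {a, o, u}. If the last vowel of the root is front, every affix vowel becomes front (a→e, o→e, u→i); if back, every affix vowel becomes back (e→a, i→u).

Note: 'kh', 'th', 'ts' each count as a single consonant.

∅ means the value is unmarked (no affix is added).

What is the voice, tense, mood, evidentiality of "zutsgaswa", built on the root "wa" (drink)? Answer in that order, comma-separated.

Segment: zits-ge-s-wa.
voice: ∅ → active.
tense: s- → future.
mood: o/ge- → optative.
evidentiality: zits- → hearsay.

active, future, optative, hearsay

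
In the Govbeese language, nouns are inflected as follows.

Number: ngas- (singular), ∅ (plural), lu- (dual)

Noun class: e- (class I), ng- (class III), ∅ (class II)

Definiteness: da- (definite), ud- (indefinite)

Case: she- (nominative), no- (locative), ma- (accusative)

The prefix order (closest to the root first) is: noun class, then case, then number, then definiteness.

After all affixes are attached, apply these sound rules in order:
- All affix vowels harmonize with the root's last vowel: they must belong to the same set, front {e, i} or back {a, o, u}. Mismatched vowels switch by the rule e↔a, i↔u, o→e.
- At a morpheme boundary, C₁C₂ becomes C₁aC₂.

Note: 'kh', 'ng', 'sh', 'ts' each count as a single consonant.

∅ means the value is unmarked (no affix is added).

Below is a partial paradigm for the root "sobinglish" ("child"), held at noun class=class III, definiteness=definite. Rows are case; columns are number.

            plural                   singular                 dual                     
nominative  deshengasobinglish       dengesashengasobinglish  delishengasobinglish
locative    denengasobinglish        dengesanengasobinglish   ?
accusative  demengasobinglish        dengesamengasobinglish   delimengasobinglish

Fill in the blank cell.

Attach noun class class III ng- → ngsobinglish.
Attach case locative no- → nongsobinglish.
Attach number dual lu- → lunongsobinglish.
Attach definiteness definite da- → dalunongsobinglish.
Apply vowel harmony: dalunongsobinglish → delinengsobinglish.
Apply epenthesis: delinengsobinglish → delinengasobinglish.

delinengasobinglish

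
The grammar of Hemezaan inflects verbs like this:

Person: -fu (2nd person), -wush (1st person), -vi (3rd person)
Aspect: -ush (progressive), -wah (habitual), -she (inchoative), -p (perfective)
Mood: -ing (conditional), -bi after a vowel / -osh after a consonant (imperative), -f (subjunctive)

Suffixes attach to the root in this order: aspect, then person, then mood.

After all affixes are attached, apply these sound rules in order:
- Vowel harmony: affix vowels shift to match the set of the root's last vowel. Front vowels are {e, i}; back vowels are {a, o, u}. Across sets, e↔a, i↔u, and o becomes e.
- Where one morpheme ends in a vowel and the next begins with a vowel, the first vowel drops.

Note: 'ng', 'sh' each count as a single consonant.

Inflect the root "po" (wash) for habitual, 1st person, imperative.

powahwushosh

Attach aspect habitual -wah → powah.
Attach person 1st person -wush → powahwush.
Attach mood imperative -osh (after consonant 'sh') → powahwushosh.
Vowel harmony: no change.
Vowel deletion: no change.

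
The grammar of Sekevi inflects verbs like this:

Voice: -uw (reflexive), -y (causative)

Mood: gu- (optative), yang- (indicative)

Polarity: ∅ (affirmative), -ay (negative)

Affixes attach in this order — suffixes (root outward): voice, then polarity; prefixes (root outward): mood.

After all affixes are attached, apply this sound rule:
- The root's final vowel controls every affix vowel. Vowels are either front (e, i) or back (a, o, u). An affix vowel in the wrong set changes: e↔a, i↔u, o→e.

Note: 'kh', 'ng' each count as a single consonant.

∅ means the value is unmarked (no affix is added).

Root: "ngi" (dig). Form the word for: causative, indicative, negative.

yengngiyey

Attach voice causative -y → ngiy.
Attach polarity negative -ay → ngiyay.
Attach mood indicative yang- → yangngiyay.
Apply vowel harmony: yangngiyay → yengngiyey.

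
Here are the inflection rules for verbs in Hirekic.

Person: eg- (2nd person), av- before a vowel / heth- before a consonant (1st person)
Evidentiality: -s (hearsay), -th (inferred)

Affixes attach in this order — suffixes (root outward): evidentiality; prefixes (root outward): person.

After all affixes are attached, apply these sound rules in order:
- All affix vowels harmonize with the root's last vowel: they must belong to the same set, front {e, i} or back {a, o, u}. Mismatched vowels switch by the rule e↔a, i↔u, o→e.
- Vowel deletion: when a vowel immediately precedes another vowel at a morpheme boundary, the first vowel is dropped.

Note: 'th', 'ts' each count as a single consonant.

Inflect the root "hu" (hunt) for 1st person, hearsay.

Attach person 1st person heth- (before consonant 'h') → hethhu.
Attach evidentiality hearsay -s → hethhus.
Apply vowel harmony: hethhus → hathhus.
Vowel deletion: no change.

hathhus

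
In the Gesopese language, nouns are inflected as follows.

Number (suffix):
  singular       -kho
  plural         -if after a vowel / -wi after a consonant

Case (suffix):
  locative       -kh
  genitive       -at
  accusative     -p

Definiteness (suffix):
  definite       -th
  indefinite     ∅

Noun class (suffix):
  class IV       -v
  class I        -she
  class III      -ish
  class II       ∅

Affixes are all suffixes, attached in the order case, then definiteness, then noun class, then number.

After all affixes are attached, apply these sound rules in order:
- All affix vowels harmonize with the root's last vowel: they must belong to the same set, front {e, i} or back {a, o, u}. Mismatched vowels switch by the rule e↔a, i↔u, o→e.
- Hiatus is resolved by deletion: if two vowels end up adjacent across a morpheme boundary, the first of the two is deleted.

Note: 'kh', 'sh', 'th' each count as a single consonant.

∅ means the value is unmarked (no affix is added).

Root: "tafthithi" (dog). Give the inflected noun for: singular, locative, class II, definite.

tafthithikhthkhe

Attach case locative -kh → tafthithikh.
Attach definiteness definite -th → tafthithikhth.
noun class = class II: zero marking, form stays tafthithikhth.
Attach number singular -kho → tafthithikhthkho.
Apply vowel harmony: tafthithikhthkho → tafthithikhthkhe.
Vowel deletion: no change.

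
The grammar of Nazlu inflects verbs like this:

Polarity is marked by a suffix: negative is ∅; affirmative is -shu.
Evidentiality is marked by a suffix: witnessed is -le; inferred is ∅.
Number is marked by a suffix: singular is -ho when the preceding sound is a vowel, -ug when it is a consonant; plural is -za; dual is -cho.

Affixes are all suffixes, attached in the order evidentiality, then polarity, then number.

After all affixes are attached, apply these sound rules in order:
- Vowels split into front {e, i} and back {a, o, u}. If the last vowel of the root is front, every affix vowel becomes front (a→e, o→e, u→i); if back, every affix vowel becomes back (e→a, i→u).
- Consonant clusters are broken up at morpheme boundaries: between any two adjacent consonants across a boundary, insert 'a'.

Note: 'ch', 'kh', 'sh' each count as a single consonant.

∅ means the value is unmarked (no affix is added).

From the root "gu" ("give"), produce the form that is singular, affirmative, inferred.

gushuho

evidentiality = inferred: zero marking, form stays gu.
Attach polarity affirmative -shu → gushu.
Attach number singular -ho (after vowel 'u') → gushuho.
Vowel harmony: no change.
Epenthesis: no change.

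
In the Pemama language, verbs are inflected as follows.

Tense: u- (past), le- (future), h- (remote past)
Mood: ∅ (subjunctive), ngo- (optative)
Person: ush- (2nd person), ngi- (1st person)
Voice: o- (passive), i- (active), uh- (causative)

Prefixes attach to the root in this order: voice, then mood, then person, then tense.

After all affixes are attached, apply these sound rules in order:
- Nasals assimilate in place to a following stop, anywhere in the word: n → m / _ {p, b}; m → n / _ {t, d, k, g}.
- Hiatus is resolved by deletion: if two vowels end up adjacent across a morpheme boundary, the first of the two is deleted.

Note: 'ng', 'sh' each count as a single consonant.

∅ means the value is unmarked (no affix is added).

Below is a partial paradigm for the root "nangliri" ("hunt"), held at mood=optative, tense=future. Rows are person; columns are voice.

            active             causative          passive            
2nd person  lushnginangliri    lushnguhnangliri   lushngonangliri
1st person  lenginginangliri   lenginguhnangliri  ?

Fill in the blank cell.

lengingonangliri

Attach voice passive o- → onangliri.
Attach mood optative ngo- → ngoonangliri.
Attach person 1st person ngi- → ngingoonangliri.
Attach tense future le- → lengingoonangliri.
Nasal assimilation: no change.
Apply vowel deletion: lengingoonangliri → lengingonangliri.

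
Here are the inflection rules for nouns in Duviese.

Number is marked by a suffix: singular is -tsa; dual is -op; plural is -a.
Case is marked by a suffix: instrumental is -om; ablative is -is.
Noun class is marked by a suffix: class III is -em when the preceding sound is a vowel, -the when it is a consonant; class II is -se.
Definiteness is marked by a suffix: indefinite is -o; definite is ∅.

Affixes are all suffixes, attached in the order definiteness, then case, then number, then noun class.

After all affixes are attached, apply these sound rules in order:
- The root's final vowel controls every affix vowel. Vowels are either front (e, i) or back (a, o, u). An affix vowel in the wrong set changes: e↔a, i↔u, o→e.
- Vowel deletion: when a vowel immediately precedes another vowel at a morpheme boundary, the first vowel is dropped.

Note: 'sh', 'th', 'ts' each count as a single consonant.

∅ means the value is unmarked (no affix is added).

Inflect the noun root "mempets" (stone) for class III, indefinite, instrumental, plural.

mempetsemem

Attach definiteness indefinite -o → mempetso.
Attach case instrumental -om → mempetsoom.
Attach number plural -a → mempetsooma.
Attach noun class class III -em (after vowel 'a') → mempetsoomaem.
Apply vowel harmony: mempetsoomaem → mempetseemeem.
Apply vowel deletion: mempetseemeem → mempetsemem.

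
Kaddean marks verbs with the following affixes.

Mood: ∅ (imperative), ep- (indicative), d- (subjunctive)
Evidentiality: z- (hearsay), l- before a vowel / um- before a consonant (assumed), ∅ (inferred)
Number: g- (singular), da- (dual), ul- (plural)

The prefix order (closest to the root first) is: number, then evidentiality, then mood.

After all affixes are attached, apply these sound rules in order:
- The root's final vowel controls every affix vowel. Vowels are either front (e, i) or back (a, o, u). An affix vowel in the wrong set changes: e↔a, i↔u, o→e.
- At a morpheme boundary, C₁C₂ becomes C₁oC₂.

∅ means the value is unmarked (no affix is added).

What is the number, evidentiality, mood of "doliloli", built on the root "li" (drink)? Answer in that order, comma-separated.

plural, assumed, subjunctive

Segment: d-l-ul-li.
number: ul- → plural.
evidentiality: l/um- → assumed.
mood: d- → subjunctive.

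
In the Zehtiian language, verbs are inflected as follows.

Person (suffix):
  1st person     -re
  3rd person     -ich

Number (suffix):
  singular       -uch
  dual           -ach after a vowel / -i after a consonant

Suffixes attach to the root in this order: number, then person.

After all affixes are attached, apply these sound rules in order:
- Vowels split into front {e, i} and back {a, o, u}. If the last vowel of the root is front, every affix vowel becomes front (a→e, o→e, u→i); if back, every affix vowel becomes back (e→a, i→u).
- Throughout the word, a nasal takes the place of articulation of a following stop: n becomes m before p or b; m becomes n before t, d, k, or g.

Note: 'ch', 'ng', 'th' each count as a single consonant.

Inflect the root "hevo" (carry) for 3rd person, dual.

Attach number dual -ach (after vowel 'o') → hevoach.
Attach person 3rd person -ich → hevoachich.
Apply vowel harmony: hevoachich → hevoachuch.
Nasal assimilation: no change.

hevoachuch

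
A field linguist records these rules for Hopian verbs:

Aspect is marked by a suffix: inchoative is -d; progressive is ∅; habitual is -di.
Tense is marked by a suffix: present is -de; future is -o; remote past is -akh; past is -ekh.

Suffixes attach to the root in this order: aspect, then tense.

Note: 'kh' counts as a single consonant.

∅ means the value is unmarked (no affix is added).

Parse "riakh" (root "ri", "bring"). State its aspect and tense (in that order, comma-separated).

Segment: ri-akh.
aspect: ∅ → progressive.
tense: -akh → remote past.

progressive, remote past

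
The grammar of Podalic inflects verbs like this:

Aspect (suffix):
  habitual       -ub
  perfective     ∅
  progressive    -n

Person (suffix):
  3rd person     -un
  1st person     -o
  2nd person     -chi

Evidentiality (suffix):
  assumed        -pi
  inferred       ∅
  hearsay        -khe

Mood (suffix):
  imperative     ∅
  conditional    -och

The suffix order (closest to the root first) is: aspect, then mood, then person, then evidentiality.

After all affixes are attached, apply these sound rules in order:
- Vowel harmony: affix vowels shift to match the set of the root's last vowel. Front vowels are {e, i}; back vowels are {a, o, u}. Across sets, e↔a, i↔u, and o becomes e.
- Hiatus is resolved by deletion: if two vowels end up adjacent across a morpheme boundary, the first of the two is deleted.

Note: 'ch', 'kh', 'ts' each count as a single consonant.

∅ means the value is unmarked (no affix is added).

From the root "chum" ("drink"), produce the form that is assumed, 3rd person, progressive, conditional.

Attach aspect progressive -n → chumn.
Attach mood conditional -och → chumnoch.
Attach person 3rd person -un → chumnochun.
Attach evidentiality assumed -pi → chumnochunpi.
Apply vowel harmony: chumnochunpi → chumnochunpu.
Vowel deletion: no change.

chumnochunpu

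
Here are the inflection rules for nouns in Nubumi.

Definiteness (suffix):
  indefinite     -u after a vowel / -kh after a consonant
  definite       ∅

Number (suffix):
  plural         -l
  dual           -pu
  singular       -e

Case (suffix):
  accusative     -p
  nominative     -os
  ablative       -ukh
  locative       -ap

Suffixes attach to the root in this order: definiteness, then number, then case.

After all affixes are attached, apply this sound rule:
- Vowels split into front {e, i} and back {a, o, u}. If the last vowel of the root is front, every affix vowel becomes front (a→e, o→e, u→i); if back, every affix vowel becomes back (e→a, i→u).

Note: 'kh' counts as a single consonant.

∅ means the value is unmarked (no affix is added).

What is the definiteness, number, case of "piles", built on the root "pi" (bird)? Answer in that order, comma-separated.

Segment: pi-l-os.
definiteness: ∅ → definite.
number: -l → plural.
case: -os → nominative.

definite, plural, nominative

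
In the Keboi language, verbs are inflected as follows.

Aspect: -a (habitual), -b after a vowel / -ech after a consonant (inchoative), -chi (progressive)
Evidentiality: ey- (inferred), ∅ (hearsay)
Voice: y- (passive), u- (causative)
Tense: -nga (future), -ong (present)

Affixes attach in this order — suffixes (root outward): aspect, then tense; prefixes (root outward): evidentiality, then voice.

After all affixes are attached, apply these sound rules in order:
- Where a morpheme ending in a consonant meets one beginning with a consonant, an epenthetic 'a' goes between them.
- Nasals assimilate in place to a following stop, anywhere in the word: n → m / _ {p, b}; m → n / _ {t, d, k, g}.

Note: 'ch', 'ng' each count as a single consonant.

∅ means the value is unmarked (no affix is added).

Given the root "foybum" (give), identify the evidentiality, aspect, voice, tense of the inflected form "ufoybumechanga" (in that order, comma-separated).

Segment: u-foybum-ech-nga.
evidentiality: ∅ → hearsay.
aspect: -b/ech → inchoative.
voice: u- → causative.
tense: -nga → future.

hearsay, inchoative, causative, future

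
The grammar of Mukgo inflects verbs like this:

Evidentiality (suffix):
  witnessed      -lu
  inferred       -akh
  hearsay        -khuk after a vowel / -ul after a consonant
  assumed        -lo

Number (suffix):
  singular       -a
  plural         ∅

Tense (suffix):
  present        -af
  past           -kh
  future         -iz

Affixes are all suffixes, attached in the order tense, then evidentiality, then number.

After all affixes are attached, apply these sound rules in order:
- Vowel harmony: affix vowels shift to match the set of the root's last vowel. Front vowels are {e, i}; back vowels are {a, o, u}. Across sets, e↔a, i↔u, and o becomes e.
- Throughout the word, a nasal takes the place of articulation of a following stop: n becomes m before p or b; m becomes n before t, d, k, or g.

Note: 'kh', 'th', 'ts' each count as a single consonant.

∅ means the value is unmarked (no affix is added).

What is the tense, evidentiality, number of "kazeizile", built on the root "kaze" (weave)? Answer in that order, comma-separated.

future, hearsay, singular

Segment: kaze-iz-ul-a.
tense: -iz → future.
evidentiality: -khuk/ul → hearsay.
number: -a → singular.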